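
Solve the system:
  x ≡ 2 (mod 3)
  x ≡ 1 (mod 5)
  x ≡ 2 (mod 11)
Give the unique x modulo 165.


Moduli 3, 5, 11 are pairwise coprime; by CRT there is a unique solution modulo M = 3 · 5 · 11 = 165.
Solve pairwise, accumulating the modulus:
  Start with x ≡ 2 (mod 3).
  Combine with x ≡ 1 (mod 5): since gcd(3, 5) = 1, we get a unique residue mod 15.
    Write x = 2 + 3·t and substitute into x ≡ 1 (mod 5): 3·t ≡ 1 − 2 = -1 (mod 5).
    Reduce coefficients mod 5: 3·t ≡ 4 (mod 5).
    The inverse of 3 mod 5 is 2 (since 3·2 = 6 = 1·5 + 1), so t ≡ 2·4 = 8 ≡ 3 (mod 5).
    Then x = 2 + 3·3 = 11, valid modulo lcm(3, 5) = 15: x ≡ 11 (mod 15).
  Combine with x ≡ 2 (mod 11): since gcd(15, 11) = 1, we get a unique residue mod 165.
    Write x = 11 + 15·t and substitute into x ≡ 2 (mod 11): 15·t ≡ 2 − 11 = -9 (mod 11).
    Reduce coefficients mod 11: 4·t ≡ 2 (mod 11).
    The inverse of 4 mod 11 is 3 (since 4·3 = 12 = 1·11 + 1), so t ≡ 3·2 = 6 ≡ 6 (mod 11).
    Then x = 11 + 15·6 = 101, valid modulo lcm(15, 11) = 165: x ≡ 101 (mod 165).
Verify: 101 mod 3 = 2 ✓, 101 mod 5 = 1 ✓, 101 mod 11 = 2 ✓.

x ≡ 101 (mod 165).


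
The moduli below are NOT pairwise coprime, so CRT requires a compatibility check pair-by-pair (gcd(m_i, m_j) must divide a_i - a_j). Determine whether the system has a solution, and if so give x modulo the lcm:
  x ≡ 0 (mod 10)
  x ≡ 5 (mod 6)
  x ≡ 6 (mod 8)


Moduli 10, 6, 8 are not pairwise coprime, so CRT works modulo lcm(m_i) when all pairwise compatibility conditions hold.
Pairwise compatibility: gcd(m_i, m_j) must divide a_i - a_j for every pair.
Merge one congruence at a time:
  Start: x ≡ 0 (mod 10).
  Combine with x ≡ 5 (mod 6): gcd(10, 6) = 2, and 5 - 0 = 5 is NOT divisible by 2.
    ⇒ system is inconsistent (no integer solution).

No solution (the system is inconsistent).


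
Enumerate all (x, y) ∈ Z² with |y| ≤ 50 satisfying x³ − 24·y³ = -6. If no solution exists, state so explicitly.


The equation is x³ - 24y³ = -6. For fixed y, x³ = 24·y³ − 6, so a solution requires the RHS to be a perfect cube.
Strategy: iterate y from -50 to 50, compute RHS = 24·y³ − 6, and check whether it is a (positive or negative) perfect cube.
Check small values of y:
  y = 0: RHS = -6 is not a perfect cube.
  y = 1: RHS = 18 is not a perfect cube.
  y = -1: RHS = -30 is not a perfect cube.
  y = 2: RHS = 186 is not a perfect cube.
  y = -2: RHS = -198 is not a perfect cube.
  y = 3: RHS = 642 is not a perfect cube.
  y = -3: RHS = -654 is not a perfect cube.
Continuing the search up to |y| = 50 finds no solutions either.
No (x, y) in the scanned range satisfies the equation.

No integer solutions with |y| ≤ 50.


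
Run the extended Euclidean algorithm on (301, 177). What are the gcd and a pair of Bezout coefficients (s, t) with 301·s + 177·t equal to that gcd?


Euclidean algorithm on (301, 177) — divide until remainder is 0:
  301 = 1 · 177 + 124
  177 = 1 · 124 + 53
  124 = 2 · 53 + 18
  53 = 2 · 18 + 17
  18 = 1 · 17 + 1
  17 = 17 · 1 + 0
gcd(301, 177) = 1.
Track Bezout coefficients alongside the remainders: start with r₀ = 301 = a·1 + b·0 (s = 1, t = 0) and r₁ = 177 = a·0 + b·1 (s = 0, t = 1); each new remainder r_{k+1} = r_{k-1} − q_k·r_k inherits s_{k+1} = s_{k-1} − q_k·s_k, t_{k+1} = t_{k-1} − q_k·t_k, so r_k = a·s_k + b·t_k at every step:
  q = 1: r = 124, s = 1 − 1·0 = 1, t = 0 − 1·1 = -1  (check: 301·1 + 177·(-1) = 124)
  q = 1: r = 53, s = 0 − 1·1 = -1, t = 1 − 1·(-1) = 2  (check: 301·(-1) + 177·2 = 53)
  q = 2: r = 18, s = 1 − 2·(-1) = 3, t = -1 − 2·2 = -5  (check: 301·3 + 177·(-5) = 18)
  q = 2: r = 17, s = -1 − 2·3 = -7, t = 2 − 2·(-5) = 12  (check: 301·(-7) + 177·12 = 17)
  q = 1: r = 1, s = 3 − 1·(-7) = 10, t = -5 − 1·12 = -17  (check: 301·10 + 177·(-17) = 1)
The row with r = 1 (the gcd) gives the Bezout coefficients s = 10, t = -17.
Result: 301 · (10) + 177 · (-17) = 1.

gcd(301, 177) = 1; s = 10, t = -17 (check: 301·10 + 177·(-17) = 1).


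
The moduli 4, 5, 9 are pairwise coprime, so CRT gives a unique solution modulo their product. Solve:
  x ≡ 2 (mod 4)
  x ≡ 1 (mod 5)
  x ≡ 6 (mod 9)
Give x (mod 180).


Moduli 4, 5, 9 are pairwise coprime; by CRT there is a unique solution modulo M = 4 · 5 · 9 = 180.
Solve pairwise, accumulating the modulus:
  Start with x ≡ 2 (mod 4).
  Combine with x ≡ 1 (mod 5): since gcd(4, 5) = 1, we get a unique residue mod 20.
    Write x = 2 + 4·t and substitute into x ≡ 1 (mod 5): 4·t ≡ 1 − 2 = -1 (mod 5).
    Reduce coefficients mod 5: 4·t ≡ 4 (mod 5).
    The inverse of 4 mod 5 is 4 (since 4·4 = 16 = 3·5 + 1), so t ≡ 4·4 = 16 ≡ 1 (mod 5).
    Then x = 2 + 4·1 = 6, valid modulo lcm(4, 5) = 20: x ≡ 6 (mod 20).
  Combine with x ≡ 6 (mod 9): since gcd(20, 9) = 1, we get a unique residue mod 180.
    Write x = 6 + 20·t and substitute into x ≡ 6 (mod 9): 20·t ≡ 6 − 6 = 0 (mod 9).
    Reduce coefficients mod 9: 2·t ≡ 0 (mod 9).
    The inverse of 2 mod 9 is 5 (since 2·5 = 10 = 1·9 + 1), so t ≡ 5·0 = 0 ≡ 0 (mod 9).
    Then x = 6 + 20·0 = 6, valid modulo lcm(20, 9) = 180: x ≡ 6 (mod 180).
Verify: 6 mod 4 = 2 ✓, 6 mod 5 = 1 ✓, 6 mod 9 = 6 ✓.

x ≡ 6 (mod 180).


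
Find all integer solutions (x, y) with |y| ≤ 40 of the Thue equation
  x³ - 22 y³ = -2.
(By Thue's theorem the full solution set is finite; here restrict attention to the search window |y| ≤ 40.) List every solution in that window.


The equation is x³ - 22y³ = -2. For fixed y, x³ = 22·y³ − 2, so a solution requires the RHS to be a perfect cube.
Strategy: iterate y from -40 to 40, compute RHS = 22·y³ − 2, and check whether it is a (positive or negative) perfect cube.
Check small values of y:
  y = 0: RHS = -2 is not a perfect cube.
  y = 1: RHS = 20 is not a perfect cube.
  y = -1: RHS = -24 is not a perfect cube.
  y = 2: RHS = 174 is not a perfect cube.
  y = -2: RHS = -178 is not a perfect cube.
  y = 3: RHS = 592 is not a perfect cube.
  y = -3: RHS = -596 is not a perfect cube.
Continuing the search up to |y| = 40 finds no solutions either.
No (x, y) in the scanned range satisfies the equation.

No integer solutions with |y| ≤ 40.


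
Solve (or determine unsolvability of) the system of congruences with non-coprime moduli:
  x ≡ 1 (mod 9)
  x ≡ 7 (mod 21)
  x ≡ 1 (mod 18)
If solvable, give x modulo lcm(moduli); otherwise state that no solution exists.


Moduli 9, 21, 18 are not pairwise coprime, so CRT works modulo lcm(m_i) when all pairwise compatibility conditions hold.
Pairwise compatibility: gcd(m_i, m_j) must divide a_i - a_j for every pair.
Merge one congruence at a time:
  Start: x ≡ 1 (mod 9).
  Combine with x ≡ 7 (mod 21): gcd(9, 21) = 3; 7 - 1 = 6, which IS divisible by 3, so compatible.
    Write x = 1 + 9·t and substitute into x ≡ 7 (mod 21): 9·t ≡ 7 − 1 = 6 (mod 21).
    Divide the congruence (and modulus) by g = 3: 3·t ≡ 2 (mod 7).
    The inverse of 3 mod 7 is 5 (since 3·5 = 15 = 2·7 + 1), so t ≡ 5·2 = 10 ≡ 3 (mod 7).
    Then x = 1 + 9·3 = 28, valid modulo lcm(9, 21) = 63: x ≡ 28 (mod 63).
  Combine with x ≡ 1 (mod 18): gcd(63, 18) = 9; 1 - 28 = -27, which IS divisible by 9, so compatible.
    Write x = 28 + 63·t and substitute into x ≡ 1 (mod 18): 63·t ≡ 1 − 28 = -27 (mod 18).
    Divide the congruence (and modulus) by g = 9: 7·t ≡ -3 (mod 2).
    Reduce coefficients mod 2: 1·t ≡ 1 (mod 2).
    So t ≡ 1 (mod 2).
    Then x = 28 + 63·1 = 91, valid modulo lcm(63, 18) = 126: x ≡ 91 (mod 126).
Verify: 91 mod 9 = 1, 91 mod 21 = 7, 91 mod 18 = 1.

x ≡ 91 (mod 126).


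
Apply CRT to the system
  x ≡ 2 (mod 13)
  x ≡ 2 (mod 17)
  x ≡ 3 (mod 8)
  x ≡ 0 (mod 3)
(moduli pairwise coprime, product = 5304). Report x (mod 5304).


Product of moduli M = 13 · 17 · 8 · 3 = 5304.
Merge one congruence at a time:
  Start: x ≡ 2 (mod 13).
  Combine with x ≡ 2 (mod 17); new modulus lcm = 221.
    Write x = 2 + 13·t and substitute into x ≡ 2 (mod 17): 13·t ≡ 2 − 2 = 0 (mod 17).
    The inverse of 13 mod 17 is 4 (since 13·4 = 52 = 3·17 + 1), so t ≡ 4·0 = 0 ≡ 0 (mod 17).
    Then x = 2 + 13·0 = 2, valid modulo lcm(13, 17) = 221: x ≡ 2 (mod 221).
  Combine with x ≡ 3 (mod 8); new modulus lcm = 1768.
    Write x = 2 + 221·t and substitute into x ≡ 3 (mod 8): 221·t ≡ 3 − 2 = 1 (mod 8).
    Reduce coefficients mod 8: 5·t ≡ 1 (mod 8).
    The inverse of 5 mod 8 is 5 (since 5·5 = 25 = 3·8 + 1), so t ≡ 5·1 = 5 ≡ 5 (mod 8).
    Then x = 2 + 221·5 = 1107, valid modulo lcm(221, 8) = 1768: x ≡ 1107 (mod 1768).
  Combine with x ≡ 0 (mod 3); new modulus lcm = 5304.
    Write x = 1107 + 1768·t and substitute into x ≡ 0 (mod 3): 1768·t ≡ 0 − 1107 = -1107 (mod 3).
    Reduce coefficients mod 3: 1·t ≡ 0 (mod 3).
    So t ≡ 0 (mod 3).
    Then x = 1107 + 1768·0 = 1107, valid modulo lcm(1768, 3) = 5304: x ≡ 1107 (mod 5304).
Verify against each original: 1107 mod 13 = 2, 1107 mod 17 = 2, 1107 mod 8 = 3, 1107 mod 3 = 0.

x ≡ 1107 (mod 5304).


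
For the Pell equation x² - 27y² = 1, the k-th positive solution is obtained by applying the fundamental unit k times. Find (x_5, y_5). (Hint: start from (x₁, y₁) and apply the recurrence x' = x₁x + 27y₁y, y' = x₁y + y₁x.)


Step 1: Find the fundamental solution (x₁, y₁) of x² - 27y² = 1.
  Expand √27 as a continued fraction. a₀ = ⌊√27⌋ = 5; iterate m_{k+1} = d_k·a_k − m_k, d_{k+1} = (27 − m_{k+1}²)/d_k, a_{k+1} = ⌊(a₀ + m_{k+1})/d_{k+1}⌋ (starting m₀ = 0, d₀ = 1), with convergents p_k = a_k·p_{k-1} + p_{k-2}, q_k = a_k·q_{k-1} + q_{k-2} (p₋₁ = 1, q₋₁ = 0):
  k = 0: a₀ = 5; p₀/q₀ = 5/1; p₀² − 27·q₀² = 25 − 27 = -2.
  k = 1: m = 5, d = 2, a = ⌊(5 + 5)/2⌋ = 5; p/q = (5·5 + 1)/(5·1 + 0) = 26/5; p² − 27·q² = 676 − 675 = 1.
  The first convergent with p² − 27·q² = 1 gives the fundamental solution (x₁, y₁) = (26, 5).
Step 2: Apply the recurrence (x_{n+1}, y_{n+1}) = (x₁x_n + 27y₁y_n, x₁y_n + y₁x_n) repeatedly.
  From (x_1, y_1) = (26, 5): x_2 = 26·26 + 27·5·5 = 1351; y_2 = 26·5 + 5·26 = 260.
  From (x_2, y_2) = (1351, 260): x_3 = 26·1351 + 27·5·260 = 70226; y_3 = 26·260 + 5·1351 = 13515.
  From (x_3, y_3) = (70226, 13515): x_4 = 26·70226 + 27·5·13515 = 3650401; y_4 = 26·13515 + 5·70226 = 702520.
  From (x_4, y_4) = (3650401, 702520): x_5 = 26·3650401 + 27·5·702520 = 189750626; y_5 = 26·702520 + 5·3650401 = 36517525.
Step 3: Verify x_5² - 27·y_5² = 36005300067391876 - 36005300067391875 = 1 (should be 1). ✓

(x_1, y_1) = (26, 5); (x_5, y_5) = (189750626, 36517525).


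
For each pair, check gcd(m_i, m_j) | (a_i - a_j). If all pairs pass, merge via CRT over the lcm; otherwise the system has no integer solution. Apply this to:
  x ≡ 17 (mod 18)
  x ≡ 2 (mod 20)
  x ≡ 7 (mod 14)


Moduli 18, 20, 14 are not pairwise coprime, so CRT works modulo lcm(m_i) when all pairwise compatibility conditions hold.
Pairwise compatibility: gcd(m_i, m_j) must divide a_i - a_j for every pair.
Merge one congruence at a time:
  Start: x ≡ 17 (mod 18).
  Combine with x ≡ 2 (mod 20): gcd(18, 20) = 2, and 2 - 17 = -15 is NOT divisible by 2.
    ⇒ system is inconsistent (no integer solution).

No solution (the system is inconsistent).


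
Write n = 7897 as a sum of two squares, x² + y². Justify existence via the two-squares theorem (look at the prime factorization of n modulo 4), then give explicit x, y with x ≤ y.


Step 1: Factor n = 7897 = 53 · 149.
Step 2: Check the mod-4 condition on each prime factor: 53 ≡ 1 (mod 4), exponent 1; 149 ≡ 1 (mod 4), exponent 1.
All primes ≡ 3 (mod 4) appear to even exponent (or don't appear), so by the two-squares theorem n IS expressible as a sum of two squares.
Step 3: Build a representation. Here n = 53 · 149 is a product of primes ≡ 1 (mod 4). Each prime p ≡ 1 (mod 4) is itself a sum of two squares; find a² by testing p − a² for a perfect square:
  53: 53 − 1² = 52, 53 − 2² = 49 = 7² ⇒ 53 = 2² + 7².
  149: 149 − 1² = 148, 149 − 2² = 145, 149 − 3² = 140, 149 − 4² = 133, 149 − 5² = 124, 149 − 6² = 113, 149 − 7² = 100 = 10² ⇒ 149 = 7² + 10².
  Combine using the Brahmagupta–Fibonacci identity (a² + b²)(c² + d²) = (ac − bd)² + (ad + bc)² = (ac + bd)² + (ad − bc)²:
  53 · 149 = 7897: from (2² + 7²)(7² + 10²), take (2·7 − 7·10, 2·10 + 7·7) = (14 − 70, 20 + 49) = (-56, 69); dropping signs (only squares matter) gives (56, 69); check 56² + 69² = 3136 + 4761 = 7897 ✓.
Step 4: Order so x ≤ y and verify: 56² + 69² = 3136 + 4761 = 7897 = n. ✓

n = 7897 = 56² + 69² (one valid representation with x ≤ y).


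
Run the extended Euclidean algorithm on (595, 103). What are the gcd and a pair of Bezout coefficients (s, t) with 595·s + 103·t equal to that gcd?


Euclidean algorithm on (595, 103) — divide until remainder is 0:
  595 = 5 · 103 + 80
  103 = 1 · 80 + 23
  80 = 3 · 23 + 11
  23 = 2 · 11 + 1
  11 = 11 · 1 + 0
gcd(595, 103) = 1.
Track Bezout coefficients alongside the remainders: start with r₀ = 595 = a·1 + b·0 (s = 1, t = 0) and r₁ = 103 = a·0 + b·1 (s = 0, t = 1); each new remainder r_{k+1} = r_{k-1} − q_k·r_k inherits s_{k+1} = s_{k-1} − q_k·s_k, t_{k+1} = t_{k-1} − q_k·t_k, so r_k = a·s_k + b·t_k at every step:
  q = 5: r = 80, s = 1 − 5·0 = 1, t = 0 − 5·1 = -5  (check: 595·1 + 103·(-5) = 80)
  q = 1: r = 23, s = 0 − 1·1 = -1, t = 1 − 1·(-5) = 6  (check: 595·(-1) + 103·6 = 23)
  q = 3: r = 11, s = 1 − 3·(-1) = 4, t = -5 − 3·6 = -23  (check: 595·4 + 103·(-23) = 11)
  q = 2: r = 1, s = -1 − 2·4 = -9, t = 6 − 2·(-23) = 52  (check: 595·(-9) + 103·52 = 1)
The row with r = 1 (the gcd) gives the Bezout coefficients s = -9, t = 52.
Result: 595 · (-9) + 103 · (52) = 1.

gcd(595, 103) = 1; s = -9, t = 52 (check: 595·(-9) + 103·52 = 1).


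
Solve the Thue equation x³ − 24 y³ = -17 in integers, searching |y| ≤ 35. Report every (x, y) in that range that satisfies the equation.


The equation is x³ - 24y³ = -17. For fixed y, x³ = 24·y³ − 17, so a solution requires the RHS to be a perfect cube.
Strategy: iterate y from -35 to 35, compute RHS = 24·y³ − 17, and check whether it is a (positive or negative) perfect cube.
Check small values of y:
  y = 0: RHS = -17 is not a perfect cube.
  y = 1: RHS = 7 is not a perfect cube.
  y = -1: RHS = -41 is not a perfect cube.
  y = 2: RHS = 175 is not a perfect cube.
  y = -2: RHS = -209 is not a perfect cube.
  y = 3: RHS = 631 is not a perfect cube.
  y = -3: RHS = -665 is not a perfect cube.
Continuing the search up to |y| = 35 finds no solutions either.
No (x, y) in the scanned range satisfies the equation.

No integer solutions with |y| ≤ 35.


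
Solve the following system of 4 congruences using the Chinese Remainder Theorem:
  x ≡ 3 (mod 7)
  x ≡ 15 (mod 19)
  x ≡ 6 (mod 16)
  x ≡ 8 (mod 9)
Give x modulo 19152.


Product of moduli M = 7 · 19 · 16 · 9 = 19152.
Merge one congruence at a time:
  Start: x ≡ 3 (mod 7).
  Combine with x ≡ 15 (mod 19); new modulus lcm = 133.
    Write x = 3 + 7·t and substitute into x ≡ 15 (mod 19): 7·t ≡ 15 − 3 = 12 (mod 19).
    The inverse of 7 mod 19 is 11 (since 7·11 = 77 = 4·19 + 1), so t ≡ 11·12 = 132 ≡ 18 (mod 19).
    Then x = 3 + 7·18 = 129, valid modulo lcm(7, 19) = 133: x ≡ 129 (mod 133).
  Combine with x ≡ 6 (mod 16); new modulus lcm = 2128.
    Write x = 129 + 133·t and substitute into x ≡ 6 (mod 16): 133·t ≡ 6 − 129 = -123 (mod 16).
    Reduce coefficients mod 16: 5·t ≡ 5 (mod 16).
    The inverse of 5 mod 16 is 13 (since 5·13 = 65 = 4·16 + 1), so t ≡ 13·5 = 65 ≡ 1 (mod 16).
    Then x = 129 + 133·1 = 262, valid modulo lcm(133, 16) = 2128: x ≡ 262 (mod 2128).
  Combine with x ≡ 8 (mod 9); new modulus lcm = 19152.
    Write x = 262 + 2128·t and substitute into x ≡ 8 (mod 9): 2128·t ≡ 8 − 262 = -254 (mod 9).
    Reduce coefficients mod 9: 4·t ≡ 7 (mod 9).
    The inverse of 4 mod 9 is 7 (since 4·7 = 28 = 3·9 + 1), so t ≡ 7·7 = 49 ≡ 4 (mod 9).
    Then x = 262 + 2128·4 = 8774, valid modulo lcm(2128, 9) = 19152: x ≡ 8774 (mod 19152).
Verify against each original: 8774 mod 7 = 3, 8774 mod 19 = 15, 8774 mod 16 = 6, 8774 mod 9 = 8.

x ≡ 8774 (mod 19152).


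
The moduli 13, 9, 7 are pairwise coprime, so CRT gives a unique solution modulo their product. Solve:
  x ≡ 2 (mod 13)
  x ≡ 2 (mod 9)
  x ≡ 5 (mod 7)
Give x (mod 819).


Moduli 13, 9, 7 are pairwise coprime; by CRT there is a unique solution modulo M = 13 · 9 · 7 = 819.
Solve pairwise, accumulating the modulus:
  Start with x ≡ 2 (mod 13).
  Combine with x ≡ 2 (mod 9): since gcd(13, 9) = 1, we get a unique residue mod 117.
    Write x = 2 + 13·t and substitute into x ≡ 2 (mod 9): 13·t ≡ 2 − 2 = 0 (mod 9).
    Reduce coefficients mod 9: 4·t ≡ 0 (mod 9).
    The inverse of 4 mod 9 is 7 (since 4·7 = 28 = 3·9 + 1), so t ≡ 7·0 = 0 ≡ 0 (mod 9).
    Then x = 2 + 13·0 = 2, valid modulo lcm(13, 9) = 117: x ≡ 2 (mod 117).
  Combine with x ≡ 5 (mod 7): since gcd(117, 7) = 1, we get a unique residue mod 819.
    Write x = 2 + 117·t and substitute into x ≡ 5 (mod 7): 117·t ≡ 5 − 2 = 3 (mod 7).
    Reduce coefficients mod 7: 5·t ≡ 3 (mod 7).
    The inverse of 5 mod 7 is 3 (since 5·3 = 15 = 2·7 + 1), so t ≡ 3·3 = 9 ≡ 2 (mod 7).
    Then x = 2 + 117·2 = 236, valid modulo lcm(117, 7) = 819: x ≡ 236 (mod 819).
Verify: 236 mod 13 = 2 ✓, 236 mod 9 = 2 ✓, 236 mod 7 = 5 ✓.

x ≡ 236 (mod 819).


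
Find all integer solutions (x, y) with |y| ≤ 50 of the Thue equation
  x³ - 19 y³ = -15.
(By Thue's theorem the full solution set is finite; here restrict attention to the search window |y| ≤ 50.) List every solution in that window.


The equation is x³ - 19y³ = -15. For fixed y, x³ = 19·y³ − 15, so a solution requires the RHS to be a perfect cube.
Strategy: iterate y from -50 to 50, compute RHS = 19·y³ − 15, and check whether it is a (positive or negative) perfect cube.
Check small values of y:
  y = 0: RHS = -15 is not a perfect cube.
  y = 1: RHS = 4 is not a perfect cube.
  y = -1: RHS = -34 is not a perfect cube.
  y = 2: RHS = 137 is not a perfect cube.
  y = -2: RHS = -167 is not a perfect cube.
  y = 3: RHS = 498 is not a perfect cube.
  y = -3: RHS = -528 is not a perfect cube.
Continuing the search up to |y| = 50 finds no solutions either.
No (x, y) in the scanned range satisfies the equation.

No integer solutions with |y| ≤ 50.


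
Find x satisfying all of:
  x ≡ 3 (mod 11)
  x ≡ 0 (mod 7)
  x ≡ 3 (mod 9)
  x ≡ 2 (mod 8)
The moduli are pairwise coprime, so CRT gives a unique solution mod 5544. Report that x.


Product of moduli M = 11 · 7 · 9 · 8 = 5544.
Merge one congruence at a time:
  Start: x ≡ 3 (mod 11).
  Combine with x ≡ 0 (mod 7); new modulus lcm = 77.
    Write x = 3 + 11·t and substitute into x ≡ 0 (mod 7): 11·t ≡ 0 − 3 = -3 (mod 7).
    Reduce coefficients mod 7: 4·t ≡ 4 (mod 7).
    The inverse of 4 mod 7 is 2 (since 4·2 = 8 = 1·7 + 1), so t ≡ 2·4 = 8 ≡ 1 (mod 7).
    Then x = 3 + 11·1 = 14, valid modulo lcm(11, 7) = 77: x ≡ 14 (mod 77).
  Combine with x ≡ 3 (mod 9); new modulus lcm = 693.
    Write x = 14 + 77·t and substitute into x ≡ 3 (mod 9): 77·t ≡ 3 − 14 = -11 (mod 9).
    Reduce coefficients mod 9: 5·t ≡ 7 (mod 9).
    The inverse of 5 mod 9 is 2 (since 5·2 = 10 = 1·9 + 1), so t ≡ 2·7 = 14 ≡ 5 (mod 9).
    Then x = 14 + 77·5 = 399, valid modulo lcm(77, 9) = 693: x ≡ 399 (mod 693).
  Combine with x ≡ 2 (mod 8); new modulus lcm = 5544.
    Write x = 399 + 693·t and substitute into x ≡ 2 (mod 8): 693·t ≡ 2 − 399 = -397 (mod 8).
    Reduce coefficients mod 8: 5·t ≡ 3 (mod 8).
    The inverse of 5 mod 8 is 5 (since 5·5 = 25 = 3·8 + 1), so t ≡ 5·3 = 15 ≡ 7 (mod 8).
    Then x = 399 + 693·7 = 5250, valid modulo lcm(693, 8) = 5544: x ≡ 5250 (mod 5544).
Verify against each original: 5250 mod 11 = 3, 5250 mod 7 = 0, 5250 mod 9 = 3, 5250 mod 8 = 2.

x ≡ 5250 (mod 5544).


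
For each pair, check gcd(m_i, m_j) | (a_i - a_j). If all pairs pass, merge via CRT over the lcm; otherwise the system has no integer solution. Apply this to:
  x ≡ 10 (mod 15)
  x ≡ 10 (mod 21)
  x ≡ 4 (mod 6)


Moduli 15, 21, 6 are not pairwise coprime, so CRT works modulo lcm(m_i) when all pairwise compatibility conditions hold.
Pairwise compatibility: gcd(m_i, m_j) must divide a_i - a_j for every pair.
Merge one congruence at a time:
  Start: x ≡ 10 (mod 15).
  Combine with x ≡ 10 (mod 21): gcd(15, 21) = 3; 10 - 10 = 0, which IS divisible by 3, so compatible.
    Write x = 10 + 15·t and substitute into x ≡ 10 (mod 21): 15·t ≡ 10 − 10 = 0 (mod 21).
    Divide the congruence (and modulus) by g = 3: 5·t ≡ 0 (mod 7).
    The inverse of 5 mod 7 is 3 (since 5·3 = 15 = 2·7 + 1), so t ≡ 3·0 = 0 ≡ 0 (mod 7).
    Then x = 10 + 15·0 = 10, valid modulo lcm(15, 21) = 105: x ≡ 10 (mod 105).
  Combine with x ≡ 4 (mod 6): gcd(105, 6) = 3; 4 - 10 = -6, which IS divisible by 3, so compatible.
    Write x = 10 + 105·t and substitute into x ≡ 4 (mod 6): 105·t ≡ 4 − 10 = -6 (mod 6).
    Divide the congruence (and modulus) by g = 3: 35·t ≡ -2 (mod 2).
    Reduce coefficients mod 2: 1·t ≡ 0 (mod 2).
    So t ≡ 0 (mod 2).
    Then x = 10 + 105·0 = 10, valid modulo lcm(105, 6) = 210: x ≡ 10 (mod 210).
Verify: 10 mod 15 = 10, 10 mod 21 = 10, 10 mod 6 = 4.

x ≡ 10 (mod 210).


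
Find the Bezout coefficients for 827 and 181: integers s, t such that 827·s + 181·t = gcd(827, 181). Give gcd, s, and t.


Euclidean algorithm on (827, 181) — divide until remainder is 0:
  827 = 4 · 181 + 103
  181 = 1 · 103 + 78
  103 = 1 · 78 + 25
  78 = 3 · 25 + 3
  25 = 8 · 3 + 1
  3 = 3 · 1 + 0
gcd(827, 181) = 1.
Track Bezout coefficients alongside the remainders: start with r₀ = 827 = a·1 + b·0 (s = 1, t = 0) and r₁ = 181 = a·0 + b·1 (s = 0, t = 1); each new remainder r_{k+1} = r_{k-1} − q_k·r_k inherits s_{k+1} = s_{k-1} − q_k·s_k, t_{k+1} = t_{k-1} − q_k·t_k, so r_k = a·s_k + b·t_k at every step:
  q = 4: r = 103, s = 1 − 4·0 = 1, t = 0 − 4·1 = -4  (check: 827·1 + 181·(-4) = 103)
  q = 1: r = 78, s = 0 − 1·1 = -1, t = 1 − 1·(-4) = 5  (check: 827·(-1) + 181·5 = 78)
  q = 1: r = 25, s = 1 − 1·(-1) = 2, t = -4 − 1·5 = -9  (check: 827·2 + 181·(-9) = 25)
  q = 3: r = 3, s = -1 − 3·2 = -7, t = 5 − 3·(-9) = 32  (check: 827·(-7) + 181·32 = 3)
  q = 8: r = 1, s = 2 − 8·(-7) = 58, t = -9 − 8·32 = -265  (check: 827·58 + 181·(-265) = 1)
The row with r = 1 (the gcd) gives the Bezout coefficients s = 58, t = -265.
Result: 827 · (58) + 181 · (-265) = 1.

gcd(827, 181) = 1; s = 58, t = -265 (check: 827·58 + 181·(-265) = 1).


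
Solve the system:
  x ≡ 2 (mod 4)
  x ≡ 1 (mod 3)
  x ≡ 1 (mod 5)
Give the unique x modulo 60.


Moduli 4, 3, 5 are pairwise coprime; by CRT there is a unique solution modulo M = 4 · 3 · 5 = 60.
Solve pairwise, accumulating the modulus:
  Start with x ≡ 2 (mod 4).
  Combine with x ≡ 1 (mod 3): since gcd(4, 3) = 1, we get a unique residue mod 12.
    Write x = 2 + 4·t and substitute into x ≡ 1 (mod 3): 4·t ≡ 1 − 2 = -1 (mod 3).
    Reduce coefficients mod 3: 1·t ≡ 2 (mod 3).
    So t ≡ 2 (mod 3).
    Then x = 2 + 4·2 = 10, valid modulo lcm(4, 3) = 12: x ≡ 10 (mod 12).
  Combine with x ≡ 1 (mod 5): since gcd(12, 5) = 1, we get a unique residue mod 60.
    Write x = 10 + 12·t and substitute into x ≡ 1 (mod 5): 12·t ≡ 1 − 10 = -9 (mod 5).
    Reduce coefficients mod 5: 2·t ≡ 1 (mod 5).
    The inverse of 2 mod 5 is 3 (since 2·3 = 6 = 1·5 + 1), so t ≡ 3·1 = 3 ≡ 3 (mod 5).
    Then x = 10 + 12·3 = 46, valid modulo lcm(12, 5) = 60: x ≡ 46 (mod 60).
Verify: 46 mod 4 = 2 ✓, 46 mod 3 = 1 ✓, 46 mod 5 = 1 ✓.

x ≡ 46 (mod 60).


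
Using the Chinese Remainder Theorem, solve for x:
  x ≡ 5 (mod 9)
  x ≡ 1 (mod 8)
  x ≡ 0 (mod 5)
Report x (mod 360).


Moduli 9, 8, 5 are pairwise coprime; by CRT there is a unique solution modulo M = 9 · 8 · 5 = 360.
Solve pairwise, accumulating the modulus:
  Start with x ≡ 5 (mod 9).
  Combine with x ≡ 1 (mod 8): since gcd(9, 8) = 1, we get a unique residue mod 72.
    Write x = 5 + 9·t and substitute into x ≡ 1 (mod 8): 9·t ≡ 1 − 5 = -4 (mod 8).
    Reduce coefficients mod 8: 1·t ≡ 4 (mod 8).
    So t ≡ 4 (mod 8).
    Then x = 5 + 9·4 = 41, valid modulo lcm(9, 8) = 72: x ≡ 41 (mod 72).
  Combine with x ≡ 0 (mod 5): since gcd(72, 5) = 1, we get a unique residue mod 360.
    Write x = 41 + 72·t and substitute into x ≡ 0 (mod 5): 72·t ≡ 0 − 41 = -41 (mod 5).
    Reduce coefficients mod 5: 2·t ≡ 4 (mod 5).
    The inverse of 2 mod 5 is 3 (since 2·3 = 6 = 1·5 + 1), so t ≡ 3·4 = 12 ≡ 2 (mod 5).
    Then x = 41 + 72·2 = 185, valid modulo lcm(72, 5) = 360: x ≡ 185 (mod 360).
Verify: 185 mod 9 = 5 ✓, 185 mod 8 = 1 ✓, 185 mod 5 = 0 ✓.

x ≡ 185 (mod 360).


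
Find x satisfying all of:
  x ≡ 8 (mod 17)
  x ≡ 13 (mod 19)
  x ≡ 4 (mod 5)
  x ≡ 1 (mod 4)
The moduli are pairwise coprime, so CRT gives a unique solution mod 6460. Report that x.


Product of moduli M = 17 · 19 · 5 · 4 = 6460.
Merge one congruence at a time:
  Start: x ≡ 8 (mod 17).
  Combine with x ≡ 13 (mod 19); new modulus lcm = 323.
    Write x = 8 + 17·t and substitute into x ≡ 13 (mod 19): 17·t ≡ 13 − 8 = 5 (mod 19).
    The inverse of 17 mod 19 is 9 (since 17·9 = 153 = 8·19 + 1), so t ≡ 9·5 = 45 ≡ 7 (mod 19).
    Then x = 8 + 17·7 = 127, valid modulo lcm(17, 19) = 323: x ≡ 127 (mod 323).
  Combine with x ≡ 4 (mod 5); new modulus lcm = 1615.
    Write x = 127 + 323·t and substitute into x ≡ 4 (mod 5): 323·t ≡ 4 − 127 = -123 (mod 5).
    Reduce coefficients mod 5: 3·t ≡ 2 (mod 5).
    The inverse of 3 mod 5 is 2 (since 3·2 = 6 = 1·5 + 1), so t ≡ 2·2 = 4 ≡ 4 (mod 5).
    Then x = 127 + 323·4 = 1419, valid modulo lcm(323, 5) = 1615: x ≡ 1419 (mod 1615).
  Combine with x ≡ 1 (mod 4); new modulus lcm = 6460.
    Write x = 1419 + 1615·t and substitute into x ≡ 1 (mod 4): 1615·t ≡ 1 − 1419 = -1418 (mod 4).
    Reduce coefficients mod 4: 3·t ≡ 2 (mod 4).
    The inverse of 3 mod 4 is 3 (since 3·3 = 9 = 2·4 + 1), so t ≡ 3·2 = 6 ≡ 2 (mod 4).
    Then x = 1419 + 1615·2 = 4649, valid modulo lcm(1615, 4) = 6460: x ≡ 4649 (mod 6460).
Verify against each original: 4649 mod 17 = 8, 4649 mod 19 = 13, 4649 mod 5 = 4, 4649 mod 4 = 1.

x ≡ 4649 (mod 6460).


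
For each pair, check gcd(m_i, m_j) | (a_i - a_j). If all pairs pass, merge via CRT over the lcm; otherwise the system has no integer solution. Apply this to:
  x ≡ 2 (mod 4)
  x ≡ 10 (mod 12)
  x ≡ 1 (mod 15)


Moduli 4, 12, 15 are not pairwise coprime, so CRT works modulo lcm(m_i) when all pairwise compatibility conditions hold.
Pairwise compatibility: gcd(m_i, m_j) must divide a_i - a_j for every pair.
Merge one congruence at a time:
  Start: x ≡ 2 (mod 4).
  Combine with x ≡ 10 (mod 12): gcd(4, 12) = 4; 10 - 2 = 8, which IS divisible by 4, so compatible.
    Write x = 2 + 4·t and substitute into x ≡ 10 (mod 12): 4·t ≡ 10 − 2 = 8 (mod 12).
    Divide the congruence (and modulus) by g = 4: 1·t ≡ 2 (mod 3).
    So t ≡ 2 (mod 3).
    Then x = 2 + 4·2 = 10, valid modulo lcm(4, 12) = 12: x ≡ 10 (mod 12).
  Combine with x ≡ 1 (mod 15): gcd(12, 15) = 3; 1 - 10 = -9, which IS divisible by 3, so compatible.
    Write x = 10 + 12·t and substitute into x ≡ 1 (mod 15): 12·t ≡ 1 − 10 = -9 (mod 15).
    Divide the congruence (and modulus) by g = 3: 4·t ≡ -3 (mod 5).
    Reduce coefficients mod 5: 4·t ≡ 2 (mod 5).
    The inverse of 4 mod 5 is 4 (since 4·4 = 16 = 3·5 + 1), so t ≡ 4·2 = 8 ≡ 3 (mod 5).
    Then x = 10 + 12·3 = 46, valid modulo lcm(12, 15) = 60: x ≡ 46 (mod 60).
Verify: 46 mod 4 = 2, 46 mod 12 = 10, 46 mod 15 = 1.

x ≡ 46 (mod 60).


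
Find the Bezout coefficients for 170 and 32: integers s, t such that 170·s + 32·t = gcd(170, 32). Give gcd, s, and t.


Euclidean algorithm on (170, 32) — divide until remainder is 0:
  170 = 5 · 32 + 10
  32 = 3 · 10 + 2
  10 = 5 · 2 + 0
gcd(170, 32) = 2.
Track Bezout coefficients alongside the remainders: start with r₀ = 170 = a·1 + b·0 (s = 1, t = 0) and r₁ = 32 = a·0 + b·1 (s = 0, t = 1); each new remainder r_{k+1} = r_{k-1} − q_k·r_k inherits s_{k+1} = s_{k-1} − q_k·s_k, t_{k+1} = t_{k-1} − q_k·t_k, so r_k = a·s_k + b·t_k at every step:
  q = 5: r = 10, s = 1 − 5·0 = 1, t = 0 − 5·1 = -5  (check: 170·1 + 32·(-5) = 10)
  q = 3: r = 2, s = 0 − 3·1 = -3, t = 1 − 3·(-5) = 16  (check: 170·(-3) + 32·16 = 2)
The row with r = 2 (the gcd) gives the Bezout coefficients s = -3, t = 16.
Result: 170 · (-3) + 32 · (16) = 2.

gcd(170, 32) = 2; s = -3, t = 16 (check: 170·(-3) + 32·16 = 2).


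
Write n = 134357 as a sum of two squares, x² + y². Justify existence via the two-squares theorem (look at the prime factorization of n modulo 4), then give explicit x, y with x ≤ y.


Step 1: Factor n = 134357 = 29 · 41 · 113.
Step 2: Check the mod-4 condition on each prime factor: 29 ≡ 1 (mod 4), exponent 1; 41 ≡ 1 (mod 4), exponent 1; 113 ≡ 1 (mod 4), exponent 1.
All primes ≡ 3 (mod 4) appear to even exponent (or don't appear), so by the two-squares theorem n IS expressible as a sum of two squares.
Step 3: Build a representation. Here n = 29 · 41 · 113 is a product of primes ≡ 1 (mod 4). Each prime p ≡ 1 (mod 4) is itself a sum of two squares; find a² by testing p − a² for a perfect square:
  29: 29 − 1² = 28, 29 − 2² = 25 = 5² ⇒ 29 = 2² + 5².
  41: 41 − 1² = 40, 41 − 2² = 37, 41 − 3² = 32, 41 − 4² = 25 = 5² ⇒ 41 = 4² + 5².
  113: 113 − 1² = 112, 113 − 2² = 109, 113 − 3² = 104, 113 − 4² = 97, 113 − 5² = 88, 113 − 6² = 77, 113 − 7² = 64 = 8² ⇒ 113 = 7² + 8².
  Combine using the Brahmagupta–Fibonacci identity (a² + b²)(c² + d²) = (ac − bd)² + (ad + bc)² = (ac + bd)² + (ad − bc)²:
  29 · 41 = 1189: from (2² + 5²)(4² + 5²), take (2·4 − 5·5, 2·5 + 5·4) = (8 − 25, 10 + 20) = (-17, 30); dropping signs (only squares matter) gives (17, 30); check 17² + 30² = 289 + 900 = 1189 ✓.
  1189 · 113 = 134357: from (17² + 30²)(7² + 8²), take (17·7 − 30·8, 17·8 + 30·7) = (119 − 240, 136 + 210) = (-121, 346); dropping signs (only squares matter) gives (121, 346); check 121² + 346² = 14641 + 119716 = 134357 ✓.
Step 4: Order so x ≤ y and verify: 121² + 346² = 14641 + 119716 = 134357 = n. ✓

n = 134357 = 121² + 346² (one valid representation with x ≤ y).


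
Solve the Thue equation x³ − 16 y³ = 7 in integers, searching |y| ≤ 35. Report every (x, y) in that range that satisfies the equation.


The equation is x³ - 16y³ = 7. For fixed y, x³ = 16·y³ + 7, so a solution requires the RHS to be a perfect cube.
Strategy: iterate y from -35 to 35, compute RHS = 16·y³ + 7, and check whether it is a (positive or negative) perfect cube.
Check small values of y:
  y = 0: RHS = 7 is not a perfect cube.
  y = 1: RHS = 23 is not a perfect cube.
  y = -1: RHS = -9 is not a perfect cube.
  y = 2: RHS = 135 is not a perfect cube.
  y = -2: RHS = -121 is not a perfect cube.
  y = 3: RHS = 439 is not a perfect cube.
  y = -3: RHS = -425 is not a perfect cube.
Continuing the search up to |y| = 35 finds no solutions either.
No (x, y) in the scanned range satisfies the equation.

No integer solutions with |y| ≤ 35.


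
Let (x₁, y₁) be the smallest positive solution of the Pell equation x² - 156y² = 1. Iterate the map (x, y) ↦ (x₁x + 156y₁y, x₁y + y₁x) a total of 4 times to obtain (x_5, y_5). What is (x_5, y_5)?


Step 1: Find the fundamental solution (x₁, y₁) of x² - 156y² = 1.
  Expand √156 as a continued fraction. a₀ = ⌊√156⌋ = 12; iterate m_{k+1} = d_k·a_k − m_k, d_{k+1} = (156 − m_{k+1}²)/d_k, a_{k+1} = ⌊(a₀ + m_{k+1})/d_{k+1}⌋ (starting m₀ = 0, d₀ = 1), with convergents p_k = a_k·p_{k-1} + p_{k-2}, q_k = a_k·q_{k-1} + q_{k-2} (p₋₁ = 1, q₋₁ = 0):
  k = 0: a₀ = 12; p₀/q₀ = 12/1; p₀² − 156·q₀² = 144 − 156 = -12.
  k = 1: m = 12, d = 12, a = ⌊(12 + 12)/12⌋ = 2; p/q = (2·12 + 1)/(2·1 + 0) = 25/2; p² − 156·q² = 625 − 624 = 1.
  The first convergent with p² − 156·q² = 1 gives the fundamental solution (x₁, y₁) = (25, 2).
Step 2: Apply the recurrence (x_{n+1}, y_{n+1}) = (x₁x_n + 156y₁y_n, x₁y_n + y₁x_n) repeatedly.
  From (x_1, y_1) = (25, 2): x_2 = 25·25 + 156·2·2 = 1249; y_2 = 25·2 + 2·25 = 100.
  From (x_2, y_2) = (1249, 100): x_3 = 25·1249 + 156·2·100 = 62425; y_3 = 25·100 + 2·1249 = 4998.
  From (x_3, y_3) = (62425, 4998): x_4 = 25·62425 + 156·2·4998 = 3120001; y_4 = 25·4998 + 2·62425 = 249800.
  From (x_4, y_4) = (3120001, 249800): x_5 = 25·3120001 + 156·2·249800 = 155937625; y_5 = 25·249800 + 2·3120001 = 12485002.
Step 3: Verify x_5² - 156·y_5² = 24316542890640625 - 24316542890640624 = 1 (should be 1). ✓

(x_1, y_1) = (25, 2); (x_5, y_5) = (155937625, 12485002).


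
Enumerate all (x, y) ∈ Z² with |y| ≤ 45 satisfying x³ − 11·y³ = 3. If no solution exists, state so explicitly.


The equation is x³ - 11y³ = 3. For fixed y, x³ = 11·y³ + 3, so a solution requires the RHS to be a perfect cube.
Strategy: iterate y from -45 to 45, compute RHS = 11·y³ + 3, and check whether it is a (positive or negative) perfect cube.
Check small values of y:
  y = 0: RHS = 3 is not a perfect cube.
  y = 1: RHS = 14 is not a perfect cube.
  y = -1: RHS = -8 = (-2)³ ⇒ x = -2 works.
  y = 2: RHS = 91 is not a perfect cube.
  y = -2: RHS = -85 is not a perfect cube.
  y = 3: RHS = 300 is not a perfect cube.
  y = -3: RHS = -294 is not a perfect cube.
Continuing the search up to |y| = 45 finds no further solutions beyond those listed.
Collected solutions: (-2, -1).

Solutions (with |y| ≤ 45): (-2, -1).


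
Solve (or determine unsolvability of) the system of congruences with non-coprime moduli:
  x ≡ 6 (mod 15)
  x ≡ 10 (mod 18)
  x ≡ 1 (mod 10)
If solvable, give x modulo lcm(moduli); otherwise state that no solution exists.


Moduli 15, 18, 10 are not pairwise coprime, so CRT works modulo lcm(m_i) when all pairwise compatibility conditions hold.
Pairwise compatibility: gcd(m_i, m_j) must divide a_i - a_j for every pair.
Merge one congruence at a time:
  Start: x ≡ 6 (mod 15).
  Combine with x ≡ 10 (mod 18): gcd(15, 18) = 3, and 10 - 6 = 4 is NOT divisible by 3.
    ⇒ system is inconsistent (no integer solution).

No solution (the system is inconsistent).


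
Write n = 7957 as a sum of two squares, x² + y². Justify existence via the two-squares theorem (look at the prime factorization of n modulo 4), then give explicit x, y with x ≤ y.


Step 1: Factor n = 7957 = 73 · 109.
Step 2: Check the mod-4 condition on each prime factor: 73 ≡ 1 (mod 4), exponent 1; 109 ≡ 1 (mod 4), exponent 1.
All primes ≡ 3 (mod 4) appear to even exponent (or don't appear), so by the two-squares theorem n IS expressible as a sum of two squares.
Step 3: Build a representation. Here n = 73 · 109 is a product of primes ≡ 1 (mod 4). Each prime p ≡ 1 (mod 4) is itself a sum of two squares; find a² by testing p − a² for a perfect square:
  73: 73 − 1² = 72, 73 − 2² = 69, 73 − 3² = 64 = 8² ⇒ 73 = 3² + 8².
  109: 109 − 1² = 108, 109 − 2² = 105, 109 − 3² = 100 = 10² ⇒ 109 = 3² + 10².
  Combine using the Brahmagupta–Fibonacci identity (a² + b²)(c² + d²) = (ac − bd)² + (ad + bc)² = (ac + bd)² + (ad − bc)²:
  73 · 109 = 7957: from (3² + 8²)(3² + 10²), take (3·3 − 8·10, 3·10 + 8·3) = (9 − 80, 30 + 24) = (-71, 54); dropping signs (only squares matter) gives (71, 54); check 71² + 54² = 5041 + 2916 = 7957 ✓.
Step 4: Order so x ≤ y and verify: 54² + 71² = 2916 + 5041 = 7957 = n. ✓

n = 7957 = 54² + 71² (one valid representation with x ≤ y).


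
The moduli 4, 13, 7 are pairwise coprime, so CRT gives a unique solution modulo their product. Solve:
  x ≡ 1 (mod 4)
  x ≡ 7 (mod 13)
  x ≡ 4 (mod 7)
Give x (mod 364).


Moduli 4, 13, 7 are pairwise coprime; by CRT there is a unique solution modulo M = 4 · 13 · 7 = 364.
Solve pairwise, accumulating the modulus:
  Start with x ≡ 1 (mod 4).
  Combine with x ≡ 7 (mod 13): since gcd(4, 13) = 1, we get a unique residue mod 52.
    Write x = 1 + 4·t and substitute into x ≡ 7 (mod 13): 4·t ≡ 7 − 1 = 6 (mod 13).
    The inverse of 4 mod 13 is 10 (since 4·10 = 40 = 3·13 + 1), so t ≡ 10·6 = 60 ≡ 8 (mod 13).
    Then x = 1 + 4·8 = 33, valid modulo lcm(4, 13) = 52: x ≡ 33 (mod 52).
  Combine with x ≡ 4 (mod 7): since gcd(52, 7) = 1, we get a unique residue mod 364.
    Write x = 33 + 52·t and substitute into x ≡ 4 (mod 7): 52·t ≡ 4 − 33 = -29 (mod 7).
    Reduce coefficients mod 7: 3·t ≡ 6 (mod 7).
    The inverse of 3 mod 7 is 5 (since 3·5 = 15 = 2·7 + 1), so t ≡ 5·6 = 30 ≡ 2 (mod 7).
    Then x = 33 + 52·2 = 137, valid modulo lcm(52, 7) = 364: x ≡ 137 (mod 364).
Verify: 137 mod 4 = 1 ✓, 137 mod 13 = 7 ✓, 137 mod 7 = 4 ✓.

x ≡ 137 (mod 364).


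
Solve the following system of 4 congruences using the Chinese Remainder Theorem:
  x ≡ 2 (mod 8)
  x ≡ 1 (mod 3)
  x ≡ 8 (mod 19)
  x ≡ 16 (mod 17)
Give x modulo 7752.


Product of moduli M = 8 · 3 · 19 · 17 = 7752.
Merge one congruence at a time:
  Start: x ≡ 2 (mod 8).
  Combine with x ≡ 1 (mod 3); new modulus lcm = 24.
    Write x = 2 + 8·t and substitute into x ≡ 1 (mod 3): 8·t ≡ 1 − 2 = -1 (mod 3).
    Reduce coefficients mod 3: 2·t ≡ 2 (mod 3).
    The inverse of 2 mod 3 is 2 (since 2·2 = 4 = 1·3 + 1), so t ≡ 2·2 = 4 ≡ 1 (mod 3).
    Then x = 2 + 8·1 = 10, valid modulo lcm(8, 3) = 24: x ≡ 10 (mod 24).
  Combine with x ≡ 8 (mod 19); new modulus lcm = 456.
    Write x = 10 + 24·t and substitute into x ≡ 8 (mod 19): 24·t ≡ 8 − 10 = -2 (mod 19).
    Reduce coefficients mod 19: 5·t ≡ 17 (mod 19).
    The inverse of 5 mod 19 is 4 (since 5·4 = 20 = 1·19 + 1), so t ≡ 4·17 = 68 ≡ 11 (mod 19).
    Then x = 10 + 24·11 = 274, valid modulo lcm(24, 19) = 456: x ≡ 274 (mod 456).
  Combine with x ≡ 16 (mod 17); new modulus lcm = 7752.
    Write x = 274 + 456·t and substitute into x ≡ 16 (mod 17): 456·t ≡ 16 − 274 = -258 (mod 17).
    Reduce coefficients mod 17: 14·t ≡ 14 (mod 17).
    The inverse of 14 mod 17 is 11 (since 14·11 = 154 = 9·17 + 1), so t ≡ 11·14 = 154 ≡ 1 (mod 17).
    Then x = 274 + 456·1 = 730, valid modulo lcm(456, 17) = 7752: x ≡ 730 (mod 7752).
Verify against each original: 730 mod 8 = 2, 730 mod 3 = 1, 730 mod 19 = 8, 730 mod 17 = 16.

x ≡ 730 (mod 7752).


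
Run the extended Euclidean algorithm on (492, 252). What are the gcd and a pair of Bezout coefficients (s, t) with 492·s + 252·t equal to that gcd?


Euclidean algorithm on (492, 252) — divide until remainder is 0:
  492 = 1 · 252 + 240
  252 = 1 · 240 + 12
  240 = 20 · 12 + 0
gcd(492, 252) = 12.
Track Bezout coefficients alongside the remainders: start with r₀ = 492 = a·1 + b·0 (s = 1, t = 0) and r₁ = 252 = a·0 + b·1 (s = 0, t = 1); each new remainder r_{k+1} = r_{k-1} − q_k·r_k inherits s_{k+1} = s_{k-1} − q_k·s_k, t_{k+1} = t_{k-1} − q_k·t_k, so r_k = a·s_k + b·t_k at every step:
  q = 1: r = 240, s = 1 − 1·0 = 1, t = 0 − 1·1 = -1  (check: 492·1 + 252·(-1) = 240)
  q = 1: r = 12, s = 0 − 1·1 = -1, t = 1 − 1·(-1) = 2  (check: 492·(-1) + 252·2 = 12)
The row with r = 12 (the gcd) gives the Bezout coefficients s = -1, t = 2.
Result: 492 · (-1) + 252 · (2) = 12.

gcd(492, 252) = 12; s = -1, t = 2 (check: 492·(-1) + 252·2 = 12).


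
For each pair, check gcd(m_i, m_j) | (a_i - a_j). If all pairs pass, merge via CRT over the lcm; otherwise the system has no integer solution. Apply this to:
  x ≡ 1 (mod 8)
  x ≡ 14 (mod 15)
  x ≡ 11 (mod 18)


Moduli 8, 15, 18 are not pairwise coprime, so CRT works modulo lcm(m_i) when all pairwise compatibility conditions hold.
Pairwise compatibility: gcd(m_i, m_j) must divide a_i - a_j for every pair.
Merge one congruence at a time:
  Start: x ≡ 1 (mod 8).
  Combine with x ≡ 14 (mod 15): gcd(8, 15) = 1; 14 - 1 = 13, which IS divisible by 1, so compatible.
    Write x = 1 + 8·t and substitute into x ≡ 14 (mod 15): 8·t ≡ 14 − 1 = 13 (mod 15).
    The inverse of 8 mod 15 is 2 (since 8·2 = 16 = 1·15 + 1), so t ≡ 2·13 = 26 ≡ 11 (mod 15).
    Then x = 1 + 8·11 = 89, valid modulo lcm(8, 15) = 120: x ≡ 89 (mod 120).
  Combine with x ≡ 11 (mod 18): gcd(120, 18) = 6; 11 - 89 = -78, which IS divisible by 6, so compatible.
    Write x = 89 + 120·t and substitute into x ≡ 11 (mod 18): 120·t ≡ 11 − 89 = -78 (mod 18).
    Divide the congruence (and modulus) by g = 6: 20·t ≡ -13 (mod 3).
    Reduce coefficients mod 3: 2·t ≡ 2 (mod 3).
    The inverse of 2 mod 3 is 2 (since 2·2 = 4 = 1·3 + 1), so t ≡ 2·2 = 4 ≡ 1 (mod 3).
    Then x = 89 + 120·1 = 209, valid modulo lcm(120, 18) = 360: x ≡ 209 (mod 360).
Verify: 209 mod 8 = 1, 209 mod 15 = 14, 209 mod 18 = 11.

x ≡ 209 (mod 360).
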